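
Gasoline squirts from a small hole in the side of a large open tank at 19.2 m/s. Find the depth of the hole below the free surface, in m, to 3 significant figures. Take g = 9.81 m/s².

h = 18.8 m

Inverting v = √(2gh) gives h = v² / 2g.
h = 19.2²/(2·9.81) = 369/19.62 = 18.8 m.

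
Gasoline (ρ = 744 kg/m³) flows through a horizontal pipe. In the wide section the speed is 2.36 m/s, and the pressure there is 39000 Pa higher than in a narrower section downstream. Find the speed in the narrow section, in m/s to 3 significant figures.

v₂ = 10.5 m/s

Along the level pipe P + ½ρv² is conserved, hence v₂² = v₁² + 2(P₁ − P₂)/ρ.
v₂ = √(2.36² + 2·39000/744) = √(5.57 + 105) = 10.5 m/s.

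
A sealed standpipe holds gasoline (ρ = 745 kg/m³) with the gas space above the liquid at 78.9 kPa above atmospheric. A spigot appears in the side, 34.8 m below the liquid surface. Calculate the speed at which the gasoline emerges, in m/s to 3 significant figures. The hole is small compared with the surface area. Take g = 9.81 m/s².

Take point 1 at the surface (v₁ ≈ 0) and point 2 at the hole (at atmospheric pressure). Bernoulli: P₁ + ρg h = P_atm + ½ρv₂².
With P₁ − P_atm = 78900 Pa, v₂ = √(2gh + 2ΔP/ρ) = √(2·9.81·34.8 + 2·78900/745) = 29.9 m/s.

v ≈ 29.9 m/s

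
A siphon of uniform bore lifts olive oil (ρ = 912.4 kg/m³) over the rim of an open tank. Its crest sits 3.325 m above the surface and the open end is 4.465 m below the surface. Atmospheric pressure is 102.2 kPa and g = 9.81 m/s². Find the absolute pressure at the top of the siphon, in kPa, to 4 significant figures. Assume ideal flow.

Bernoulli surface→outlet gives ½v² = g·h_out, so v = √(2·9.81·4.465) = 9.360 m/s.
The bore is uniform, so the speed at the crest is the same v. Bernoulli surface→crest: P_atm = P_top + ½ρv² + ρg·h_top.
P_top = 102200 − ½·912.4·9.360² − 912.4·9.81·3.325 = 32470 Pa.

32.47 kPa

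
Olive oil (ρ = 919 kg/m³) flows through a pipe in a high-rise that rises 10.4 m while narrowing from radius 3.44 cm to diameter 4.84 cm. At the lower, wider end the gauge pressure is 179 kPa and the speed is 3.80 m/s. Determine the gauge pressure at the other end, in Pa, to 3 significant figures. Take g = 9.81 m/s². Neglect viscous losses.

The volume flow rate is constant, so v₂ = (A₁/A₂)v₁ = (37.2/18.4)·3.80 = 7.68 m/s.
Energy conservation along the streamline gives P₂ = P₁ − ½ρ(v₂² − v₁²) − ρg(h₂ − h₁).
P₂ = 179000 + ½·919·(3.80² − 7.68²) − 919·9.81·(+10.4) = 179000 + (-20500) − (93800) = 64800 Pa.

P₂ ≈ 64800 Pa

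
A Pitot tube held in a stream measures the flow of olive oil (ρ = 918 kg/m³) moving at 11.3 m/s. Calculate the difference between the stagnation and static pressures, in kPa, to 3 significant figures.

The dynamic pressure equals the rise in static pressure at the stagnation point: ΔP = ½ρv².
ΔP = ½·918·11.3² = 58600 Pa.

58.6 kPa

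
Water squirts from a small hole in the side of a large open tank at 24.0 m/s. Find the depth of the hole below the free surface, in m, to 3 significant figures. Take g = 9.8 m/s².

29.4 m

Inverting v = √(2gh) gives h = v² / 2g.
h = 24.0²/(2·9.8) = 576/19.60 = 29.4 m.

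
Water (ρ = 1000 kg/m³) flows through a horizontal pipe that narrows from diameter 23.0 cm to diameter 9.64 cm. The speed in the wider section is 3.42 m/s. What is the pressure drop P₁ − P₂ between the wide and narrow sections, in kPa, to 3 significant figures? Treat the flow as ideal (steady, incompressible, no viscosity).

Mass conservation (A₁v₁ = A₂v₂) gives v₂ = 3.42 × 415/73.0 = 19.5 m/s.
The pipe is horizontal, so Bernoulli reduces to P₁ + ½ρv₁² = P₂ + ½ρv₂².
P₁ − P₂ = ½·1000·(19.5² − 3.42²) = ½·1000·367 = 184000 Pa.

ΔP = 184 kPa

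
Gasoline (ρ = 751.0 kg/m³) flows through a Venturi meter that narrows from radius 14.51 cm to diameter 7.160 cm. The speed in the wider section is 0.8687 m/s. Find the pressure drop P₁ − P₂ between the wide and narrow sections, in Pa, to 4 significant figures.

ΔP = 76190 Pa

By continuity, v₂ = v₁·A₁/A₂ = 0.8687·(661.4/40.26) = 14.27 m/s.
The pipe is horizontal, so Bernoulli reduces to P₁ + ½ρv₁² = P₂ + ½ρv₂².
P₁ − P₂ = ½·751.0·(14.27² − 0.8687²) = ½·751.0·202.9 = 76190 Pa.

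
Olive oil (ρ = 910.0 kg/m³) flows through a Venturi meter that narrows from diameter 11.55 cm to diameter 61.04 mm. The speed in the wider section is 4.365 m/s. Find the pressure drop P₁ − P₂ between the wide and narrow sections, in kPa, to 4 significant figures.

ΔP = 102.5 kPa

The volume flow rate is constant, so v₂ = (A₁/A₂)v₁ = (104.8/29.26)·4.365 = 15.63 m/s.
Bernoulli (h₁ = h₂): P₁ − P₂ = ½ρ(v₂² − v₁²).
P₁ − P₂ = ½·910.0·(15.63² − 4.365²) = ½·910.0·225.2 = 102500 Pa.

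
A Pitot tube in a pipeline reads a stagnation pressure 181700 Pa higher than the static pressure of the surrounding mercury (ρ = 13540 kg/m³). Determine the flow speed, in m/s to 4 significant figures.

The dynamic pressure equals the rise in static pressure at the stagnation point: ΔP = ½ρv².
v = √(2ΔP/ρ) = √(2·181700/13540) = 5.181 m/s.

v ≈ 5.181 m/s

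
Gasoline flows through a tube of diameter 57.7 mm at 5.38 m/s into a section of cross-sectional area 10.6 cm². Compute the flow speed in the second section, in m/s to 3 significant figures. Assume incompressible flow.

By continuity, v₂ = v₁·A₁/A₂ = 5.38·(26.1/10.6) = 13.3 m/s.

v₂ = 13.3 m/s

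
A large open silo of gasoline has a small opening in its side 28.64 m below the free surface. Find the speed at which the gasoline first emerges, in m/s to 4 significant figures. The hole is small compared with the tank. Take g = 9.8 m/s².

With the surface at rest and both surface and jet at atmospheric pressure, Bernoulli gives ρg h = ½ρv², so v = √(2gh) = √(2·9.8·28.64) = 23.69 m/s.

v ≈ 23.69 m/s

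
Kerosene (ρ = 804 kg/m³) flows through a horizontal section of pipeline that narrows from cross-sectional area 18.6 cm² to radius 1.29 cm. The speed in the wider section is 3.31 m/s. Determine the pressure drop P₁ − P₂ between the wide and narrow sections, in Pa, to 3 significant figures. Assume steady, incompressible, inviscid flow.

ΔP ≈ 51300 Pa

The volume flow rate is constant, so v₂ = (A₁/A₂)v₁ = (18.6/5.23)·3.31 = 11.8 m/s.
Bernoulli (h₁ = h₂): P₁ − P₂ = ½ρ(v₂² − v₁²).
P₁ − P₂ = ½·804·(11.8² − 3.31²) = ½·804·128 = 51300 Pa.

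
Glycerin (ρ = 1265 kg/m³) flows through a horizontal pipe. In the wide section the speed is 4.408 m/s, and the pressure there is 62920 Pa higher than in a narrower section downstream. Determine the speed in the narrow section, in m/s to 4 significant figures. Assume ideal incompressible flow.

v₂ ≈ 10.90 m/s

Horizontal Bernoulli: P₁ + ½ρv₁² = P₂ + ½ρv₂², so v₂² = v₁² + 2(P₁ − P₂)/ρ.
v₂ = √(4.408² + 2·62920/1265) = √(19.43 + 99.48) = 10.90 m/s.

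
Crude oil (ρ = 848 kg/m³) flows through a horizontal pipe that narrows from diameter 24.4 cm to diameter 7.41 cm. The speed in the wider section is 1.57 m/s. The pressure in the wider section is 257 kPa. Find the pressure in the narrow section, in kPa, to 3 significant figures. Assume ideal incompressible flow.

Mass conservation (A₁v₁ = A₂v₂) gives v₂ = 1.57 × 468/43.1 = 17.0 m/s.
Bernoulli (h₁ = h₂): P₁ − P₂ = ½ρ(v₂² − v₁²).
P₂ = P₁ − ½ρ(v₂² − v₁²) = 257000 − ½·848·(17.0² − 1.57²) = 257000 − 122000 = 135000 Pa.

P₂ ≈ 135 kPa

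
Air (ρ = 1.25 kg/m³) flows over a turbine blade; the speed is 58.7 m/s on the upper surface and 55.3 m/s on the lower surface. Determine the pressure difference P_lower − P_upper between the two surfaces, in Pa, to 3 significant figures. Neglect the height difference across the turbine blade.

Bernoulli (same height): P_lower − P_upper = ½ρ(v_upper² − v_lower²).
ΔP = ½·1.25·(58.7² − 55.3²) = 242 Pa.

ΔP ≈ 242 Pa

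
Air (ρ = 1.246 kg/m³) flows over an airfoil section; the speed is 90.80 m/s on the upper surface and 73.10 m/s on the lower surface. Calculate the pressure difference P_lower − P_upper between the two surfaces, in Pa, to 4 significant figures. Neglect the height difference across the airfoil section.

With negligible Δh, P + ½ρv² is constant, so P_low − P_up = ½ρ(v_up² − v_low²).
ΔP = ½·1.246·(90.80² − 73.10²) = 1807 Pa.

ΔP ≈ 1807 Pa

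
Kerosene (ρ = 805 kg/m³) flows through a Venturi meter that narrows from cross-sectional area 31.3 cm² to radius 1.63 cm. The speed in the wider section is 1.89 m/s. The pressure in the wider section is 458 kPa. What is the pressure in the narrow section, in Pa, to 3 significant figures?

439000 Pa

By continuity, v₂ = v₁·A₁/A₂ = 1.89·(31.3/8.35) = 7.09 m/s.
Along the horizontal streamline, P + ½ρv² is constant.
P₂ = P₁ − ½ρ(v₂² − v₁²) = 458000 − ½·805·(7.09² − 1.89²) = 458000 − 18800 = 439000 Pa.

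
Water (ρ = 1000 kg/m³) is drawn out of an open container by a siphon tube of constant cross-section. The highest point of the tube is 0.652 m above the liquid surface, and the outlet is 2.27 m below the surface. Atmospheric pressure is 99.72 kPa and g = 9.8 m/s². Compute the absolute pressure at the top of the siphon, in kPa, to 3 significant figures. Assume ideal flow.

Bernoulli surface→outlet gives ½v² = g·h_out, so v = √(2·9.8·2.27) = 6.67 m/s.
The bore is uniform, so the speed at the crest is the same v. Bernoulli surface→crest: P_atm = P_top + ½ρv² + ρg·h_top.
P_top = 99720 − ½·1000·6.67² − 1000·9.8·0.652 = 71100 Pa.

71.1 kPa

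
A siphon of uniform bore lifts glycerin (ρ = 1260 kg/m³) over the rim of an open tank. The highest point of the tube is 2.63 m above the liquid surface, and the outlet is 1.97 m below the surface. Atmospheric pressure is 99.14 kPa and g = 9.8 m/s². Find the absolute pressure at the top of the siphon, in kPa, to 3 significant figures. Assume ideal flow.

From the surface to the outlet (both open to atmosphere, surface at rest): v = √(2g·h_out) = √(2·9.8·1.97) = 6.21 m/s.
The bore is uniform, so the speed at the crest is the same v. Bernoulli surface→crest: P_atm = P_top + ½ρv² + ρg·h_top.
P_top = 99140 − ½·1260·6.21² − 1260·9.8·2.63 = 42300 Pa.

42.3 kPa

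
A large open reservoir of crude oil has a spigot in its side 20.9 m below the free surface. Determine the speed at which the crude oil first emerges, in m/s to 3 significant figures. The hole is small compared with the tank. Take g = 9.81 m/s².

Bernoulli from surface to hole (P equal, v_surface ≈ 0): v = √(2gh) = √(2×9.81×20.9) = 20.2 m/s.

v = 20.2 m/s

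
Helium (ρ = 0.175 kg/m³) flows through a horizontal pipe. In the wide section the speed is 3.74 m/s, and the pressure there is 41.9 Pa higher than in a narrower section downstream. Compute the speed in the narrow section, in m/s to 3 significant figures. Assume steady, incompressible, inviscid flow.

v₂ ≈ 22.2 m/s

Horizontal Bernoulli: P₁ + ½ρv₁² = P₂ + ½ρv₂², so v₂² = v₁² + 2(P₁ − P₂)/ρ.
v₂ = √(3.74² + 2·41.9/0.175) = √(14.0 + 479) = 22.2 m/s.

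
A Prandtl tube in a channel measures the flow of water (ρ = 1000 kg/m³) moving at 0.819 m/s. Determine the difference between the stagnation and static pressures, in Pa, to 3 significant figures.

Bernoulli between the free stream and the stagnation point: ½ρv² = P_stag − P_static.
ΔP = ½·1000·0.819² = 335 Pa.

335 Pa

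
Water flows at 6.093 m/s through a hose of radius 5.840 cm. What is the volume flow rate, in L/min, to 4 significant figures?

3917 L/min

Q = A·v = 0.01071 m² × 6.093 m/s = 0.06528 m³/s.
Converting: 0.06528 m³/s × 60000 = 3917 L/min.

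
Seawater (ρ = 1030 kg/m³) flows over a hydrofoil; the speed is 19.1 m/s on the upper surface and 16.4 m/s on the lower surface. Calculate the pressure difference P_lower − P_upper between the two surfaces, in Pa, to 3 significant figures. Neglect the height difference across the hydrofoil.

Bernoulli (same height): P_lower − P_upper = ½ρ(v_upper² − v_lower²).
ΔP = ½·1030·(19.1² − 16.4²) = 49400 Pa.

ΔP ≈ 49400 Pa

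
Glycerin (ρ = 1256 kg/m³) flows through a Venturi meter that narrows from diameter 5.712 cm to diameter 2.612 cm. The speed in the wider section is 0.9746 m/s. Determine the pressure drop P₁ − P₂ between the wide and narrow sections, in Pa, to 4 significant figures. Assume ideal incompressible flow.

Continuity gives A₁v₁ = A₂v₂, so v₂ = (25.63 cm²)/(5.358 cm²) × 0.9746 m/s = 4.661 m/s.
Bernoulli (h₁ = h₂): P₁ − P₂ = ½ρ(v₂² − v₁²).
P₁ − P₂ = ½·1256·(4.661² − 0.9746²) = ½·1256·20.77 = 13050 Pa.

13050 Pa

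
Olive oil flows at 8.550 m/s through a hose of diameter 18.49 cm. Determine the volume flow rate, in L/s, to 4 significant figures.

229.6 L/s

Q = A·v = 0.02685 m² × 8.550 m/s = 0.2296 m³/s.
Converting: 0.2296 m³/s × 1000 = 229.6 L/s.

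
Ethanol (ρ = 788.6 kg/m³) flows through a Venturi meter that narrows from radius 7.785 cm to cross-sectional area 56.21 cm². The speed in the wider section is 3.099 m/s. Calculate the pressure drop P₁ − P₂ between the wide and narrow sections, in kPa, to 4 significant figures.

ΔP ≈ 39.66 kPa

By continuity, v₂ = v₁·A₁/A₂ = 3.099·(190.4/56.21) = 10.50 m/s.
The pipe is horizontal, so Bernoulli reduces to P₁ + ½ρv₁² = P₂ + ½ρv₂².
P₁ − P₂ = ½·788.6·(10.50² − 3.099²) = ½·788.6·100.6 = 39660 Pa.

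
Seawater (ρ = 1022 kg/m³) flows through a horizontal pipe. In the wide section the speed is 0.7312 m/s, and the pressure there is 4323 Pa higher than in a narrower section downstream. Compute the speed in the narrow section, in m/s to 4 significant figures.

2.999 m/s

With h₁ = h₂, rearranging Bernoulli gives v₂ = √(v₁² + 2ΔP/ρ).
v₂ = √(0.7312² + 2·4323/1022) = √(0.5347 + 8.460) = 2.999 m/s.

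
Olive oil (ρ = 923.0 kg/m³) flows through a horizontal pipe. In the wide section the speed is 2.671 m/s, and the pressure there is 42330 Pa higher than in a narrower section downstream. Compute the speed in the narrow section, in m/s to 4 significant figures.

9.943 m/s

Horizontal Bernoulli: P₁ + ½ρv₁² = P₂ + ½ρv₂², so v₂² = v₁² + 2(P₁ − P₂)/ρ.
v₂ = √(2.671² + 2·42330/923.0) = √(7.134 + 91.72) = 9.943 m/s.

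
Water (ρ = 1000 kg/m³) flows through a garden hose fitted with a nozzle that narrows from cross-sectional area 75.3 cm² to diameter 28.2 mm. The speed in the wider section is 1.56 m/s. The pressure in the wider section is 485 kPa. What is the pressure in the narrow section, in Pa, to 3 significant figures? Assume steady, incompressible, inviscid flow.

P₂ ≈ 309000 Pa

By continuity, v₂ = v₁·A₁/A₂ = 1.56·(75.3/6.25) = 18.8 m/s.
With no height change, Bernoulli's equation is P₁ + ½ρv₁² = P₂ + ½ρv₂².
P₂ = P₁ − ½ρ(v₂² − v₁²) = 485000 − ½·1000·(18.8² − 1.56²) = 485000 − 176000 = 309000 Pa.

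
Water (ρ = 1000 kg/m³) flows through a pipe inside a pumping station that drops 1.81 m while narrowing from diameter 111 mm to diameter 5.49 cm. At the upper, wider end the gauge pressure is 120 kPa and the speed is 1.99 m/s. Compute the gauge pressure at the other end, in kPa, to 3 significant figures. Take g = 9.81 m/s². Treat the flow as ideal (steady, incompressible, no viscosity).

P₂ ≈ 107 kPa

By continuity, v₂ = v₁·A₁/A₂ = 1.99·(96.8/23.7) = 8.13 m/s.
Bernoulli: P₁ + ½ρv₁² + ρg h₁ = P₂ + ½ρv₂² + ρg h₂, so P₂ = P₁ + ½ρ(v₁² − v₂²) − ρg(h₂ − h₁).
P₂ = 120000 + ½·1000·(1.99² − 8.13²) − 1000·9.81·(−1.81) = 120000 + (-31100) − (-17800) = 107000 Pa.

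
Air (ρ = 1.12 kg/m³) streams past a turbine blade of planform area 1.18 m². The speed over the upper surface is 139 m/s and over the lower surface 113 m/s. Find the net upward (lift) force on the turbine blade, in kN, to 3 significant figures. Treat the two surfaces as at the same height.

With equal heights on the two surfaces, Bernoulli gives P_lower − P_upper = ½ρ(v_upper² − v_lower²).
ΔP = ½·1.12·(139² − 113²) = 3670 Pa.
Lift = ΔP · A = 3670 × 1.18 = 4330 N.

F = 4.33 kN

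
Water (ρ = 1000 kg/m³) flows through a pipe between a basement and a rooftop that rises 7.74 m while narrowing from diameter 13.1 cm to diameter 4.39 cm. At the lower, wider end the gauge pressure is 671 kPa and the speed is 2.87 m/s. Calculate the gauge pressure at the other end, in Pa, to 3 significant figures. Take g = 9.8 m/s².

Mass conservation (A₁v₁ = A₂v₂) gives v₂ = 2.87 × 135/15.1 = 25.6 m/s.
Bernoulli: P₁ + ½ρv₁² + ρg h₁ = P₂ + ½ρv₂² + ρg h₂, so P₂ = P₁ + ½ρ(v₁² − v₂²) − ρg(h₂ − h₁).
P₂ = 671000 + ½·1000·(2.87² − 25.6²) − 1000·9.8·(+7.74) = 671000 + (-322000) − (75900) = 273000 Pa.

273000 Pa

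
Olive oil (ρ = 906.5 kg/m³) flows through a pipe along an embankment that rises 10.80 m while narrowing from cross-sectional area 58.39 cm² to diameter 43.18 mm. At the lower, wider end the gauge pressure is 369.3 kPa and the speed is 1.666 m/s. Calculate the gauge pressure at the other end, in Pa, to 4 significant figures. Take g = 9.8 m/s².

P₂ = 254600 Pa

Continuity gives A₁v₁ = A₂v₂, so v₂ = (58.39 cm²)/(14.64 cm²) × 1.666 m/s = 6.643 m/s.
Energy conservation along the streamline gives P₂ = P₁ − ½ρ(v₂² − v₁²) − ρg(h₂ − h₁).
P₂ = 369300 + ½·906.5·(1.666² − 6.643²) − 906.5·9.8·(+10.80) = 369300 + (-18740) − (95940) = 254600 Pa.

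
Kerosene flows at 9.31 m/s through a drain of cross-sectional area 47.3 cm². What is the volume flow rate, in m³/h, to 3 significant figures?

Q ≈ 159 m³/h

Q = A·v = 0.00473 m² × 9.31 m/s = 0.0440 m³/s.
Converting: 0.0440 m³/s × 3600 = 159 m³/h.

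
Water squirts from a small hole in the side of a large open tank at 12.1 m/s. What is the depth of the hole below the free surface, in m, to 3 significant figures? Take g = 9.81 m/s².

For a small hole in a large open tank, ½v² = gh, giving h = v²/(2g).
h = 12.1²/(2·9.81) = 146/19.62 = 7.46 m.

h ≈ 7.46 m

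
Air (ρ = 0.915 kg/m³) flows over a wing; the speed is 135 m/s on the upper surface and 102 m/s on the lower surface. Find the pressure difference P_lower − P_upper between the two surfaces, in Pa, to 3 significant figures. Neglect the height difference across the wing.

The pressure is lower where the speed is higher: ΔP = ½ρ(v_up² − v_low²).
ΔP = ½·0.915·(135² − 102²) = 3580 Pa.

ΔP = 3580 Pa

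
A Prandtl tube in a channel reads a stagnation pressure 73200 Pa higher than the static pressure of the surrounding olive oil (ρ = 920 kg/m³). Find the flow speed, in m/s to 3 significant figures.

12.6 m/s

The dynamic pressure equals the rise in static pressure at the stagnation point: ΔP = ½ρv².
v = √(2ΔP/ρ) = √(2·73200/920) = 12.6 m/s.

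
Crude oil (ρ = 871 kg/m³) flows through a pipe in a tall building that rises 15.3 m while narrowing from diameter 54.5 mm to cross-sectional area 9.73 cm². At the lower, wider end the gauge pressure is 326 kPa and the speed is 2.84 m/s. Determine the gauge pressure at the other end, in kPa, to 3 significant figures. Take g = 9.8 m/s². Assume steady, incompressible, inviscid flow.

Continuity gives A₁v₁ = A₂v₂, so v₂ = (23.3 cm²)/(9.73 cm²) × 2.84 m/s = 6.81 m/s.
Applying Bernoulli between the two ends and solving for P₂: P₂ = P₁ + ½ρ(v₁² − v₂²) − ρgΔh.
P₂ = 326000 + ½·871·(2.84² − 6.81²) − 871·9.8·(+15.3) = 326000 + (-16700) − (131000) = 179000 Pa.

179 kPa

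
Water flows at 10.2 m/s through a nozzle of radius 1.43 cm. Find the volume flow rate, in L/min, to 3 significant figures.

Q = A·v = 0.000642 m² × 10.2 m/s = 0.00655 m³/s.
Converting: 0.00655 m³/s × 60000 = 393 L/min.

Q = 393 L/min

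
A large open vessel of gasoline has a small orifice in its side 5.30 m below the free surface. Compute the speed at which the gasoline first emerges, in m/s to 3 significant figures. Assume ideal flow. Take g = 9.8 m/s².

Bernoulli from surface to hole (P equal, v_surface ≈ 0): v = √(2gh) = √(2×9.8×5.30) = 10.2 m/s.

10.2 m/s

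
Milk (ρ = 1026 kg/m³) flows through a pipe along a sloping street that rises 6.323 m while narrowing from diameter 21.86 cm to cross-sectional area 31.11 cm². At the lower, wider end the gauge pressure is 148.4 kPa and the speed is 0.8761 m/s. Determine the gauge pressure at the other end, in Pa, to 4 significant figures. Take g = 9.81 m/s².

27850 Pa

The volume flow rate is constant, so v₂ = (A₁/A₂)v₁ = (375.3/31.11)·0.8761 = 10.57 m/s.
Applying Bernoulli between the two ends and solving for P₂: P₂ = P₁ + ½ρ(v₁² − v₂²) − ρgΔh.
P₂ = 148400 + ½·1026·(0.8761² − 10.57²) − 1026·9.81·(+6.323) = 148400 + (-56910) − (63640) = 27850 Pa.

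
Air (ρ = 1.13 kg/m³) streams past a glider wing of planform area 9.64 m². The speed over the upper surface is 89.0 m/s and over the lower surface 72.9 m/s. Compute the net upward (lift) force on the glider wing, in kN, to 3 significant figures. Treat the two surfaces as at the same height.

From P + ½ρv² = const at equal height, P_low − P_up = ½ρ(v_up² − v_low²).
ΔP = ½·1.13·(89.0² − 72.9²) = 1470 Pa.
Lift = ΔP · A = 1470 × 9.64 = 14200 N.

F = 14.2 kN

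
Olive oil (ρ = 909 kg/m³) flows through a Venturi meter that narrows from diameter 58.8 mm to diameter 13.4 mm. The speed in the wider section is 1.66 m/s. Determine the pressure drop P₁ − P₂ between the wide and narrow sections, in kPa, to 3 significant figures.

The volume flow rate is constant, so v₂ = (A₁/A₂)v₁ = (27.2/1.41)·1.66 = 32.0 m/s.
Bernoulli (h₁ = h₂): P₁ − P₂ = ½ρ(v₂² − v₁²).
P₁ − P₂ = ½·909·(32.0² − 1.66²) = ½·909·1020 = 463000 Pa.

ΔP ≈ 463 kPa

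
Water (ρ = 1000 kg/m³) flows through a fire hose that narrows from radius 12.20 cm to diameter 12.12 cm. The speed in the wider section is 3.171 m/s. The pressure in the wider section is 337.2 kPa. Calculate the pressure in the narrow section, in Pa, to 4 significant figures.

Mass conservation (A₁v₁ = A₂v₂) gives v₂ = 3.171 × 467.6/115.4 = 12.85 m/s.
With no height change, Bernoulli's equation is P₁ + ½ρv₁² = P₂ + ½ρv₂².
P₂ = P₁ − ½ρ(v₂² − v₁²) = 337200 − ½·1000·(12.85² − 3.171²) = 337200 − 77560 = 259600 Pa.

P₂ ≈ 259600 Pa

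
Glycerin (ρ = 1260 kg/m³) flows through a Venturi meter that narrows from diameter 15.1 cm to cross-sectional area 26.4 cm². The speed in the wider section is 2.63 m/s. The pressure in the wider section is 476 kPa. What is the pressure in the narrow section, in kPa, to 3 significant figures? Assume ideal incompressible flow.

The volume flow rate is constant, so v₂ = (A₁/A₂)v₁ = (179/26.4)·2.63 = 17.8 m/s.
The pipe is horizontal, so Bernoulli reduces to P₁ + ½ρv₁² = P₂ + ½ρv₂².
P₂ = P₁ − ½ρ(v₂² − v₁²) = 476000 − ½·1260·(17.8² − 2.63²) = 476000 − 196000 = 280000 Pa.

280 kPa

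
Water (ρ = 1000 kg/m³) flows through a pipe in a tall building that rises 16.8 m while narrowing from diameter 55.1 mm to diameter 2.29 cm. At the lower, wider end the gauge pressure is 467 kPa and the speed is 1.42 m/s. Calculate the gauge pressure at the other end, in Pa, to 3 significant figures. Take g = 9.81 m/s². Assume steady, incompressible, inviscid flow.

P₂ ≈ 269000 Pa

The volume flow rate is constant, so v₂ = (A₁/A₂)v₁ = (23.8/4.12)·1.42 = 8.22 m/s.
Energy conservation along the streamline gives P₂ = P₁ − ½ρ(v₂² − v₁²) − ρg(h₂ − h₁).
P₂ = 467000 + ½·1000·(1.42² − 8.22²) − 1000·9.81·(+16.8) = 467000 + (-32800) − (165000) = 269000 Pa.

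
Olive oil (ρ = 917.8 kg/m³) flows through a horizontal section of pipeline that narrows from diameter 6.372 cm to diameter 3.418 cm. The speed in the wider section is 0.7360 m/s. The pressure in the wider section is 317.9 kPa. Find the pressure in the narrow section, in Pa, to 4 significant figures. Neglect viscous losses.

The volume flow rate is constant, so v₂ = (A₁/A₂)v₁ = (31.89/9.176)·0.7360 = 2.558 m/s.
Along the horizontal streamline, P + ½ρv² is constant.
P₂ = P₁ − ½ρ(v₂² − v₁²) = 317900 − ½·917.8·(2.558² − 0.7360²) = 317900 − 2754 = 315100 Pa.

P₂ = 315100 Pa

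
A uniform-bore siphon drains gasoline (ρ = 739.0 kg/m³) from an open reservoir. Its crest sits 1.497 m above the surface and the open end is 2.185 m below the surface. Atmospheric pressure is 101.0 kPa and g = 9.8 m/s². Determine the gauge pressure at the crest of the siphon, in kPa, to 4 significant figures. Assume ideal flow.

P_gauge ≈ -26.67 kPa

The outlet speed comes from Torricelli: v = √(2g·2.185) = 6.544 m/s.
With constant cross-section the crest speed equals v; applying Bernoulli from the surface up to the crest, P_top = P_atm − ½ρv² − ρg·h_top.
P_top = 101000 − ½·739.0·6.544² − 739.0·9.8·1.497 = 74330 Pa. So P_gauge = P_top − P_atm = -26670 Pa.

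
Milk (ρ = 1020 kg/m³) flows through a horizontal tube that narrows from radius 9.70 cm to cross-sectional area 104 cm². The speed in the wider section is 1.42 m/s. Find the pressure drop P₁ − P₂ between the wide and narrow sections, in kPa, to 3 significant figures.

ΔP ≈ 7.28 kPa

Continuity gives A₁v₁ = A₂v₂, so v₂ = (296 cm²)/(104 cm²) × 1.42 m/s = 4.04 m/s.
The pipe is horizontal, so Bernoulli reduces to P₁ + ½ρv₁² = P₂ + ½ρv₂².
P₁ − P₂ = ½·1020·(4.04² − 1.42²) = ½·1020·14.3 = 7280 Pa.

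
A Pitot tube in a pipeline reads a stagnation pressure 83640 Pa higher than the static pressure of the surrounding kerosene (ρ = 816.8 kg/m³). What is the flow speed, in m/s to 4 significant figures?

14.31 m/s

At the stagnation point the flow is brought to rest, so Bernoulli gives P_stag − P_static = ½ρv².
v = √(2ΔP/ρ) = √(2·83640/816.8) = 14.31 m/s.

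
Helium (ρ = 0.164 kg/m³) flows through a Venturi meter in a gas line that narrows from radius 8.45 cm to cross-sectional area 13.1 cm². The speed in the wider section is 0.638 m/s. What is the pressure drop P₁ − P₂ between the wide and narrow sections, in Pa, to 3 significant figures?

By continuity, v₂ = v₁·A₁/A₂ = 0.638·(224/13.1) = 10.9 m/s.
Bernoulli (h₁ = h₂): P₁ − P₂ = ½ρ(v₂² − v₁²).
P₁ − P₂ = ½·0.164·(10.9² − 0.638²) = ½·0.164·119 = 9.75 Pa.

ΔP ≈ 9.75 Pa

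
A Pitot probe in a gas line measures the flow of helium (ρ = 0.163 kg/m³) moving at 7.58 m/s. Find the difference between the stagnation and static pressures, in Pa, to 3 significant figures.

The dynamic pressure equals the rise in static pressure at the stagnation point: ΔP = ½ρv².
ΔP = ½·0.163·7.58² = 4.68 Pa.

ΔP ≈ 4.68 Pa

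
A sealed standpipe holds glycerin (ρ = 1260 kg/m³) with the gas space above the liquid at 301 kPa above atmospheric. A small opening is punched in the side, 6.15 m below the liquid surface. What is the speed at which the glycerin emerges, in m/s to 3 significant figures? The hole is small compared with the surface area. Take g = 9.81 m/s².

v = 24.5 m/s

Take point 1 at the surface (v₁ ≈ 0) and point 2 at the hole (at atmospheric pressure). Bernoulli: P₁ + ρg h = P_atm + ½ρv₂².
With P₁ − P_atm = 301000 Pa, v₂ = √(2gh + 2ΔP/ρ) = √(2·9.81·6.15 + 2·301000/1260) = 24.5 m/s.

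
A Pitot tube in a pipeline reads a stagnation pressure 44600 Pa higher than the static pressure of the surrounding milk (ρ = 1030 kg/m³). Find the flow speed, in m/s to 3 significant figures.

Bernoulli between the free stream and the stagnation point: ½ρv² = P_stag − P_static.
v = √(2ΔP/ρ) = √(2·44600/1030) = 9.31 m/s.

v ≈ 9.31 m/s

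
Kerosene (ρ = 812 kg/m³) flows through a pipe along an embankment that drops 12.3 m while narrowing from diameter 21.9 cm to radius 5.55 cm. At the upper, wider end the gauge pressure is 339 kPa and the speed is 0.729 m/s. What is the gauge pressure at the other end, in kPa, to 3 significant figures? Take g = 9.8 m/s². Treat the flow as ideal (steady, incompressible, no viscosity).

Continuity gives A₁v₁ = A₂v₂, so v₂ = (377 cm²)/(96.8 cm²) × 0.729 m/s = 2.84 m/s.
Energy conservation along the streamline gives P₂ = P₁ − ½ρ(v₂² − v₁²) − ρg(h₂ − h₁).
P₂ = 339000 + ½·812·(0.729² − 2.84²) − 812·9.8·(−12.3) = 339000 + (-3050) − (-97900) = 434000 Pa.

P₂ ≈ 434 kPa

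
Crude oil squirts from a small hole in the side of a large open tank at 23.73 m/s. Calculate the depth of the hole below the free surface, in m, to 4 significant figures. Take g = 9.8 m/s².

h ≈ 28.73 m

For a small hole in a large open tank, ½v² = gh, giving h = v²/(2g).
h = 23.73²/(2·9.8) = 563.1/19.60 = 28.73 m.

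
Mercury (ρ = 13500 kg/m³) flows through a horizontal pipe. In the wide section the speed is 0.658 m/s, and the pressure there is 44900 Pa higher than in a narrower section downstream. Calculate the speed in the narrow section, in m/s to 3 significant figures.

With h₁ = h₂, rearranging Bernoulli gives v₂ = √(v₁² + 2ΔP/ρ).
v₂ = √(0.658² + 2·44900/13500) = √(0.433 + 6.65) = 2.66 m/s.

v₂ ≈ 2.66 m/s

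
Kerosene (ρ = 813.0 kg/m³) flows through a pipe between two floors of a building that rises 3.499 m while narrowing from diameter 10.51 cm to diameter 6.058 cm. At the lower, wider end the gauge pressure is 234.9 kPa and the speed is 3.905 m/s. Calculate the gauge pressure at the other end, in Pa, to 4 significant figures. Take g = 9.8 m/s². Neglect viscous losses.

The volume flow rate is constant, so v₂ = (A₁/A₂)v₁ = (86.76/28.82)·3.905 = 11.75 m/s.
Applying Bernoulli between the two ends and solving for P₂: P₂ = P₁ + ½ρ(v₁² − v₂²) − ρgΔh.
P₂ = 234900 + ½·813.0·(3.905² − 11.75²) − 813.0·9.8·(+3.499) = 234900 + (-49960) − (27880) = 157100 Pa.

157100 Pa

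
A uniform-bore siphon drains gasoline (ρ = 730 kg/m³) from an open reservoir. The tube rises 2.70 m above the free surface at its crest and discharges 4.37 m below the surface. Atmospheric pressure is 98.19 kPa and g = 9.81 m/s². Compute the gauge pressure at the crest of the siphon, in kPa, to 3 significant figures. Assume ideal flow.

Bernoulli surface→outlet gives ½v² = g·h_out, so v = √(2·9.81·4.37) = 9.26 m/s.
With constant cross-section the crest speed equals v; applying Bernoulli from the surface up to the crest, P_top = P_atm − ½ρv² − ρg·h_top.
P_top = 98190 − ½·730·9.26² − 730·9.81·2.70 = 47600 Pa. So P_gauge = P_top − P_atm = -50600 Pa.

-50.6 kPa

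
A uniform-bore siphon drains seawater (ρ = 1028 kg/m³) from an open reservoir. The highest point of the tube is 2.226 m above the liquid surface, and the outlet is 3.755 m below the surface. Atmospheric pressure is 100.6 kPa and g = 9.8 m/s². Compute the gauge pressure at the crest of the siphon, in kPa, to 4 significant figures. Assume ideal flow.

P_gauge ≈ -60.25 kPa

From the surface to the outlet (both open to atmosphere, surface at rest): v = √(2g·h_out) = √(2·9.8·3.755) = 8.579 m/s.
With constant cross-section the crest speed equals v; applying Bernoulli from the surface up to the crest, P_top = P_atm − ½ρv² − ρg·h_top.
P_top = 100600 − ½·1028·8.579² − 1028·9.8·2.226 = 40350 Pa. So P_gauge = P_top − P_atm = -60250 Pa.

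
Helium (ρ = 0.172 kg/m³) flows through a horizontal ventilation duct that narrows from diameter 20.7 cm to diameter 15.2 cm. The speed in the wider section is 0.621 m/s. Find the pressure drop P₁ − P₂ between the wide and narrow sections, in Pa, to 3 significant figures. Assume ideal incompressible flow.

ΔP = 0.0809 Pa

Continuity gives A₁v₁ = A₂v₂, so v₂ = (337 cm²)/(181 cm²) × 0.621 m/s = 1.15 m/s.
The pipe is horizontal, so Bernoulli reduces to P₁ + ½ρv₁² = P₂ + ½ρv₂².
P₁ − P₂ = ½·0.172·(1.15² − 0.621²) = ½·0.172·0.941 = 0.0809 Pa.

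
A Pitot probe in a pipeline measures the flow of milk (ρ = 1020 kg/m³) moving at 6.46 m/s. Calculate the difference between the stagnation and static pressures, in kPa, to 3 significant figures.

ΔP = 21.3 kPa

The dynamic pressure equals the rise in static pressure at the stagnation point: ΔP = ½ρv².
ΔP = ½·1020·6.46² = 21300 Pa.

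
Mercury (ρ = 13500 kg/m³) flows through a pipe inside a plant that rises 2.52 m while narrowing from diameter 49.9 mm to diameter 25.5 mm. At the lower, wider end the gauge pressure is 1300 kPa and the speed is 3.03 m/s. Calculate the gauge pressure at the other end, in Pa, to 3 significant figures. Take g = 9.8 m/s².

By continuity, v₂ = v₁·A₁/A₂ = 3.03·(19.6/5.11) = 11.6 m/s.
Bernoulli: P₁ + ½ρv₁² + ρg h₁ = P₂ + ½ρv₂² + ρg h₂, so P₂ = P₁ + ½ρ(v₁² − v₂²) − ρg(h₂ − h₁).
P₂ = 1300000 + ½·13500·(3.03² − 11.6²) − 13500·9.8·(+2.52) = 1300000 + (-847000) − (333000) = 120000 Pa.

P₂ ≈ 120000 Pa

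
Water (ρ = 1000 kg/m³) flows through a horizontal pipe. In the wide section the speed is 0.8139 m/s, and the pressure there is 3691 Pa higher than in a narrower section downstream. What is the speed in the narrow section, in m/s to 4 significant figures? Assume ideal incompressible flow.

v₂ ≈ 2.836 m/s

Horizontal Bernoulli: P₁ + ½ρv₁² = P₂ + ½ρv₂², so v₂² = v₁² + 2(P₁ − P₂)/ρ.
v₂ = √(0.8139² + 2·3691/1000) = √(0.6624 + 7.382) = 2.836 m/s.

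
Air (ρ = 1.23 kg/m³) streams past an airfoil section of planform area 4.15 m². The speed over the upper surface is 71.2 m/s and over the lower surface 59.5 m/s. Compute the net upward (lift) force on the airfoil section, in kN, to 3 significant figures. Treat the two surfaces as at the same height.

The faster flow above has the lower pressure; Bernoulli (same height) gives ΔP = ½ρ(v_up² − v_low²).
ΔP = ½·1.23·(71.2² − 59.5²) = 940 Pa.
Lift = ΔP · A = 940 × 4.15 = 3900 N.

3.90 kN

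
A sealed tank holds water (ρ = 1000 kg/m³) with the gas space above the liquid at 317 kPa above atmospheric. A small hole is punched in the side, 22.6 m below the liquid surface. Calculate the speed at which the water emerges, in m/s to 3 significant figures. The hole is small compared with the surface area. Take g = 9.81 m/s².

Take point 1 at the surface (v₁ ≈ 0) and point 2 at the hole (at atmospheric pressure). Bernoulli: P₁ + ρg h = P_atm + ½ρv₂².
With P₁ − P_atm = 317000 Pa, v₂ = √(2gh + 2ΔP/ρ) = √(2·9.81·22.6 + 2·317000/1000) = 32.8 m/s.

v = 32.8 m/s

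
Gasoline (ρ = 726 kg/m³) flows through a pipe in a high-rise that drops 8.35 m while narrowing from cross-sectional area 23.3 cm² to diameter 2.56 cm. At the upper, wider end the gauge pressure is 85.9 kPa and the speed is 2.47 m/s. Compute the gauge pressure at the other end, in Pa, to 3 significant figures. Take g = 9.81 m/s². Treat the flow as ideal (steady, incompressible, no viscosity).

102000 Pa

The volume flow rate is constant, so v₂ = (A₁/A₂)v₁ = (23.3/5.15)·2.47 = 11.2 m/s.
Energy conservation along the streamline gives P₂ = P₁ − ½ρ(v₂² − v₁²) − ρg(h₂ − h₁).
P₂ = 85900 + ½·726·(2.47² − 11.2²) − 726·9.81·(−8.35) = 85900 + (-43200) − (-59500) = 102000 Pa.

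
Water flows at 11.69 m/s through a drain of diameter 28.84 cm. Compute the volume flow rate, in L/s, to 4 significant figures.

Q = A·v = 0.06533 m² × 11.69 m/s = 0.7637 m³/s.
Converting: 0.7637 m³/s × 1000 = 763.7 L/s.

Q ≈ 763.7 L/s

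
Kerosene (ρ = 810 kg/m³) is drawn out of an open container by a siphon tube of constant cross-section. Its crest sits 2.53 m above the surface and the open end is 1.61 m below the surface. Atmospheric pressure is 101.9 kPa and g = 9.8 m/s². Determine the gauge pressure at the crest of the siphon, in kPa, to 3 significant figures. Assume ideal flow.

P_gauge ≈ -32.9 kPa

From the surface to the outlet (both open to atmosphere, surface at rest): v = √(2g·h_out) = √(2·9.8·1.61) = 5.62 m/s.
With constant cross-section the crest speed equals v; applying Bernoulli from the surface up to the crest, P_top = P_atm − ½ρv² − ρg·h_top.
P_top = 101900 − ½·810·5.62² − 810·9.8·2.53 = 69000 Pa. So P_gauge = P_top − P_atm = -32900 Pa.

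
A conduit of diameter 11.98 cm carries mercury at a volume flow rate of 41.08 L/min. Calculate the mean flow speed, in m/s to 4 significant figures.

Q = 41.08 L/min = 0.0006847 m³/s.
v = Q/A = 0.0006847 / 0.01127 = 0.06074 m/s.

v ≈ 0.06074 m/s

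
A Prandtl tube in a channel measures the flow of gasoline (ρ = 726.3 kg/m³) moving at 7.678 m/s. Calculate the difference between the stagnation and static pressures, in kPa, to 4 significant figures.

21.41 kPa

Bernoulli between the free stream and the stagnation point: ½ρv² = P_stag − P_static.
ΔP = ½·726.3·7.678² = 21410 Pa.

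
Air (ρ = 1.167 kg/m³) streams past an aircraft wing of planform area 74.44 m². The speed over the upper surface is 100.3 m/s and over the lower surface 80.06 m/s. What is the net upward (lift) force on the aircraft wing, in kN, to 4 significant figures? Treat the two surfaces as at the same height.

F ≈ 158.6 kN

From P + ½ρv² = const at equal height, P_low − P_up = ½ρ(v_up² − v_low²).
ΔP = ½·1.167·(100.3² − 80.06²) = 2130 Pa.
Lift = ΔP · A = 2130 × 74.44 = 158600 N.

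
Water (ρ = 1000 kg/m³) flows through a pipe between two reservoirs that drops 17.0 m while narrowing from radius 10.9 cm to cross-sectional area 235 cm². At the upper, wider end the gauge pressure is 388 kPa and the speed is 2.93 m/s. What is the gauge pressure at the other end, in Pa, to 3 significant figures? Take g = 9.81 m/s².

Continuity gives A₁v₁ = A₂v₂, so v₂ = (373 cm²)/(235 cm²) × 2.93 m/s = 4.65 m/s.
Bernoulli: P₁ + ½ρv₁² + ρg h₁ = P₂ + ½ρv₂² + ρg h₂, so P₂ = P₁ + ½ρ(v₁² − v₂²) − ρg(h₂ − h₁).
P₂ = 388000 + ½·1000·(2.93² − 4.65²) − 1000·9.81·(−17.0) = 388000 + (-6540) − (-167000) = 548000 Pa.

548000 Pa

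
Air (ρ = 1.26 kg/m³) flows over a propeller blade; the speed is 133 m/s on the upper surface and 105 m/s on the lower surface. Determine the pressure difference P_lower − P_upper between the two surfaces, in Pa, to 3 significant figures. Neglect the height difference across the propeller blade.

ΔP ≈ 4200 Pa

Bernoulli (same height): P_lower − P_upper = ½ρ(v_upper² − v_lower²).
ΔP = ½·1.26·(133² − 105²) = 4200 Pa.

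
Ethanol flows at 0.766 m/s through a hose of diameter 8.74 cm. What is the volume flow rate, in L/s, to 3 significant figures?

Q = A·v = 0.00600 m² × 0.766 m/s = 0.00460 m³/s.
Converting: 0.00460 m³/s × 1000 = 4.60 L/s.

Q = 4.60 L/s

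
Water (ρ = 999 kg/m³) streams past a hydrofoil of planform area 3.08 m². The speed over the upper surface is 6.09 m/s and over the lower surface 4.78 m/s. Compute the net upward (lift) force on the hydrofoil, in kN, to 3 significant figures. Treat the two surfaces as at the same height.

From P + ½ρv² = const at equal height, P_low − P_up = ½ρ(v_up² − v_low²).
ΔP = ½·999·(6.09² − 4.78²) = 7110 Pa.
Lift = ΔP · A = 7110 × 3.08 = 21900 N.

21.9 kN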